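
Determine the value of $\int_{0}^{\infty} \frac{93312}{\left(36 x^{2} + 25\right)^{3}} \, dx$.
$\frac{2916 \pi}{3125}$

Recall the elementary integral
$$J(a) = \int_{0}^{\infty} \frac{2}{a^{2} + x^{2}} \, dx = \frac{\pi}{a}.$$

Differentiating under the integral sign with respect to $a$,
$$\frac{dJ}{da} = \int_{0}^{\infty} - \frac{4 a}{\left(a^{2} + x^{2}\right)^{2}} \, dx = - \frac{\pi}{a^{2}},$$
so $\int_{0}^{\infty} \frac{2}{\left(a^{2} + x^{2}\right)^{2}} \, dx = \frac{\pi}{2 a^{3}}$.

Repeating — each differentiation of $1/(x^2+a^2)^j$ produces $-2ja/(x^2+a^2)^{j+1}$ — and dividing through by $-2ja$ at each step yields, after $2$ differentiations in total,
$$\int_{0}^{\infty} \frac{2}{\left(a^{2} + x^{2}\right)^{3}} \, dx = \frac{3 \pi}{8 a^{5}}.$$

Setting $a = \frac{5}{6}$:
$$I = \frac{2916 \pi}{3125}.$$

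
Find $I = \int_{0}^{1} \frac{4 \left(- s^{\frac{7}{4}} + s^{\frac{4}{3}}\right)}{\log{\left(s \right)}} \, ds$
$- \log{\left(\frac{1185921}{614656} \right)}$

Replace the exponent $\frac{7}{4}$ by a parameter $a$: let $I(a) = \int_{0}^{1} \frac{4 \left(s^{\frac{4}{3}} - s^{a}\right)}{\log{\left(s \right)}} \, ds$.

Since $\dfrac{\partial}{\partial a}\,s^{a} = s^{a} \ln s$, the $\ln s$ in the denominator cancels and
$$\frac{dI}{da} = \int_{0}^{1} -4 s^{a} \, ds = -4 \left[\frac{s^{a+1}}{a+1}\right]_0^1 = - \frac{4}{a + 1}.$$

Integrating with respect to $a$ gives $I(a) = - \log{\left(\frac{81 \left(a + 1\right)^{4}}{2401} \right)} + C$.

At $a = \frac{4}{3}$ the integrand is identically $0$, so $I(\frac{4}{3}) = 0$. The closed form gives $0$, hence $C = 0$.

Setting $a = \frac{7}{4}$:
$$I = - \log{\left(\frac{1185921}{614656} \right)}.$$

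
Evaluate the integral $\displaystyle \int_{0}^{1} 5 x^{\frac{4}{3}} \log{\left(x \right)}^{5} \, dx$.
$- \frac{437400}{117649}$

Consider the simpler parametrised integral
$$J(a) = \int_{0}^{1} 5 x^{a} \, dx = \frac{5}{a + 1}.$$

Differentiating under the integral sign brings down a factor of $\ln x$:
$$\frac{dJ}{da} = \int_{0}^{1} 5 x^{a} \log{\left(x \right)} \, dx = - \frac{5}{\left(a + 1\right)^{2}}.$$

Repeating $5$ times in total — each differentiation brings down another $\ln x$ — gives
$$\frac{d^{5}J}{da^{5}} = \int_{0}^{1} 5 x^{a} \log{\left(x \right)}^{5} \, dx = - \frac{600}{\left(a + 1\right)^{6}},$$
and the integrand here is exactly the target integrand, so $I = - \frac{600}{\left(a + 1\right)^{6}}$.

Setting $a = \frac{4}{3}$:
$$I = - \frac{437400}{117649}.$$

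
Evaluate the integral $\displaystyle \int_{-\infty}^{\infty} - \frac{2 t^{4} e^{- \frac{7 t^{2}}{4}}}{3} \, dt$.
$- \frac{16 \sqrt{7} \sqrt{\pi}}{343}$

Start from the elementary integral
$$J(a) = \int_{-\infty}^{\infty} - \frac{2 e^{- a t^{2}}}{3} \, dt = - \frac{2 \sqrt{\pi}}{3 \sqrt{a}}.$$

Differentiating under the integral sign brings down a factor of $(-t^2)$:
$$\frac{dJ}{da} = \int_{-\infty}^{\infty} \frac{2 t^{2} e^{- a t^{2}}}{3} \, dt = \frac{\sqrt{\pi}}{3 a^{\frac{3}{2}}}.$$

Repeating twice in total — each differentiation brings down another $(-t^2)$ — gives
$$\frac{d^{2}J}{da^{2}} = \int_{-\infty}^{\infty} - \frac{2 t^{4} e^{- a t^{2}}}{3} \, dt = - \frac{\sqrt{\pi}}{2 a^{\frac{5}{2}}},$$
and the integrand here is exactly the target integrand, so $I = - \frac{\sqrt{\pi}}{2 a^{\frac{5}{2}}}$.

Setting $a = \frac{7}{4}$:
$$I = - \frac{16 \sqrt{7} \sqrt{\pi}}{343}.$$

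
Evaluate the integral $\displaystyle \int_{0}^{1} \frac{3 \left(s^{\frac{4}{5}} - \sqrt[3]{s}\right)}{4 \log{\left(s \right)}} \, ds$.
$\log{\left(\frac{9 \sqrt[4]{15} \sqrt{2}}{20} \right)}$

Replace the exponent $\frac{1}{3}$ by a parameter $a$: let $I(a) = \int_{0}^{1} \frac{3 \left(s^{\frac{4}{5}} - s^{a}\right)}{4 \log{\left(s \right)}} \, ds$.

Since $\dfrac{\partial}{\partial a}\,s^{a} = s^{a} \ln s$, the $\ln s$ in the denominator cancels and
$$\frac{dI}{da} = \int_{0}^{1} - \frac{3}{4} s^{a} \, ds = - \frac{3}{4} \left[\frac{s^{a+1}}{a+1}\right]_0^1 = - \frac{3}{4 a + 4}.$$

Integrating with respect to $a$ gives $I(a) = - \frac{3 \log{\left(a + 1 \right)}}{4} - \frac{3 \log{\left(5 \right)}}{4} + \frac{3 \log{\left(3 \right)}}{2} + C$.

At $a = \frac{4}{5}$ the integrand is identically $0$, so $I(\frac{4}{5}) = 0$. The closed form gives $0$, hence $C = 0$.

Setting $a = \frac{1}{3}$:
$$I = \log{\left(\frac{9 \sqrt[4]{15} \sqrt{2}}{20} \right)}.$$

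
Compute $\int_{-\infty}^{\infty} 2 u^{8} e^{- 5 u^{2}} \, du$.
$\frac{21 \sqrt{5} \sqrt{\pi}}{5000}$

Begin with the known integral
$$J(a) = \int_{-\infty}^{\infty} 2 e^{- a u^{2}} \, du = \frac{2 \sqrt{\pi}}{\sqrt{a}}.$$

Differentiating under the integral sign brings down a factor of $(-u^2)$:
$$\frac{dJ}{da} = \int_{-\infty}^{\infty} - 2 u^{2} e^{- a u^{2}} \, du = - \frac{\sqrt{\pi}}{a^{\frac{3}{2}}}.$$

Repeating $4$ times in total — each differentiation brings down another $(-u^2)$ — gives
$$\frac{d^{4}J}{da^{4}} = \int_{-\infty}^{\infty} 2 u^{8} e^{- a u^{2}} \, du = \frac{105 \sqrt{\pi}}{8 a^{\frac{9}{2}}},$$
and the integrand here is exactly the target integrand, so $I = \frac{105 \sqrt{\pi}}{8 a^{\frac{9}{2}}}$.

Setting $a = 5$:
$$I = \frac{21 \sqrt{5} \sqrt{\pi}}{5000}.$$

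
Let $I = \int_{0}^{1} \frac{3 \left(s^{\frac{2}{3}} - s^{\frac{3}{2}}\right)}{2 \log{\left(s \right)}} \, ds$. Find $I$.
$\log{\left(\frac{2 \sqrt{6}}{9} \right)}$

Replace the exponent $\frac{2}{3}$ by a parameter $a$: let $I(a) = \int_{0}^{1} \frac{3 \left(- s^{\frac{3}{2}} + s^{a}\right)}{2 \log{\left(s \right)}} \, ds$.

Since $\dfrac{\partial}{\partial a}\,s^{a} = s^{a} \ln s$, the $\ln s$ in the denominator cancels and
$$\frac{dI}{da} = \int_{0}^{1} \frac{3}{2} s^{a} \, ds = \frac{3}{2} \left[\frac{s^{a+1}}{a+1}\right]_0^1 = \frac{3}{2 \left(a + 1\right)}.$$

Integrating with respect to $a$ gives $I(a) = \log{\left(\frac{2 \sqrt{10} \left(a + 1\right)^{\frac{3}{2}}}{25} \right)} + C$.

At $a = \frac{3}{2}$ the integrand is identically $0$, so $I(\frac{3}{2}) = 0$. The closed form gives $0$, hence $C = 0$.

Setting $a = \frac{2}{3}$:
$$I = \log{\left(\frac{2 \sqrt{6}}{9} \right)}.$$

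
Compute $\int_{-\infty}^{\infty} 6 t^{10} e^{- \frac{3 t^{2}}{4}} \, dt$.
$\frac{4480 \sqrt{3} \sqrt{\pi}}{9}$

Start from the elementary integral
$$J(a) = \int_{-\infty}^{\infty} 6 e^{- a t^{2}} \, dt = \frac{6 \sqrt{\pi}}{\sqrt{a}}.$$

Differentiating under the integral sign brings down a factor of $(-t^2)$:
$$\frac{dJ}{da} = \int_{-\infty}^{\infty} - 6 t^{2} e^{- a t^{2}} \, dt = - \frac{3 \sqrt{\pi}}{a^{\frac{3}{2}}}.$$

Repeating $5$ times in total — each differentiation brings down another $(-t^2)$ — gives
$$\frac{d^{5}J}{da^{5}} = \int_{-\infty}^{\infty} - 6 t^{10} e^{- a t^{2}} \, dt = - \frac{2835 \sqrt{\pi}}{16 a^{\frac{11}{2}}},$$
and the integrand here is $(-1)^{5}$ times the target integrand, so $I = (-1)^{5}\,\frac{d^{5}J}{da^{5}} = \frac{2835 \sqrt{\pi}}{16 a^{\frac{11}{2}}}$.

Setting $a = \frac{3}{4}$:
$$I = \frac{4480 \sqrt{3} \sqrt{\pi}}{9}.$$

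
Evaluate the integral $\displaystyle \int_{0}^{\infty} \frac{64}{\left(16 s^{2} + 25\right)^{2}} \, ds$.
$\frac{4 \pi}{125}$

Start from the standard arctangent integral
$$J(a) = \int_{0}^{\infty} \frac{1}{4 \left(a^{2} + s^{2}\right)} \, ds = \frac{\pi}{8 a}.$$

Differentiating under the integral sign with respect to $a$,
$$\frac{dJ}{da} = \int_{0}^{\infty} - \frac{a}{2 \left(a^{2} + s^{2}\right)^{2}} \, ds = - \frac{\pi}{8 a^{2}},$$
so $\int_{0}^{\infty} \frac{1}{4 \left(a^{2} + s^{2}\right)^{2}} \, ds = \frac{\pi}{16 a^{3}}$.

Setting $a = \frac{5}{4}$:
$$I = \frac{4 \pi}{125}.$$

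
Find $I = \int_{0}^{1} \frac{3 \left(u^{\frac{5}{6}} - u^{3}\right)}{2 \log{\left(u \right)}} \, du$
$\log{\left(\frac{11 \sqrt{66}}{288} \right)}$

Introduce a parameter $a$ in the exponent: let $I(a) = \int_{0}^{1} \frac{3 \left(- u^{3} + u^{a}\right)}{2 \log{\left(u \right)}} \, du$.

Since $\dfrac{\partial}{\partial a}\,u^{a} = u^{a} \ln u$, the $\ln u$ in the denominator cancels and
$$\frac{dI}{da} = \int_{0}^{1} \frac{3}{2} u^{a} \, du = \frac{3}{2} \left[\frac{u^{a+1}}{a+1}\right]_0^1 = \frac{3}{2 \left(a + 1\right)}.$$

Integrating with respect to $a$ gives $I(a) = \log{\left(\frac{\left(a + 1\right)^{\frac{3}{2}}}{8} \right)} + C$.

At $a = 3$ the integrand is identically $0$, so $I(3) = 0$. The closed form gives $0$, hence $C = 0$.

Setting $a = \frac{5}{6}$:
$$I = \log{\left(\frac{11 \sqrt{66}}{288} \right)}.$$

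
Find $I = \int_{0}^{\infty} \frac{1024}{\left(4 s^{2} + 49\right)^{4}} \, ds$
$\frac{80 \pi}{823543}$

Start from the standard arctangent integral
$$J(a) = \int_{0}^{\infty} \frac{4}{a^{2} + s^{2}} \, ds = \frac{2 \pi}{a}.$$

Differentiating under the integral sign with respect to $a$,
$$\frac{dJ}{da} = \int_{0}^{\infty} - \frac{8 a}{\left(a^{2} + s^{2}\right)^{2}} \, ds = - \frac{2 \pi}{a^{2}},$$
so $\int_{0}^{\infty} \frac{4}{\left(a^{2} + s^{2}\right)^{2}} \, ds = \frac{\pi}{a^{3}}$.

Repeating — each differentiation of $1/(s^2+a^2)^j$ produces $-2ja/(s^2+a^2)^{j+1}$ — and dividing through by $-2ja$ at each step yields, after $3$ differentiations in total,
$$\int_{0}^{\infty} \frac{4}{\left(a^{2} + s^{2}\right)^{4}} \, ds = \frac{5 \pi}{8 a^{7}}.$$

Setting $a = \frac{7}{2}$:
$$I = \frac{80 \pi}{823543}.$$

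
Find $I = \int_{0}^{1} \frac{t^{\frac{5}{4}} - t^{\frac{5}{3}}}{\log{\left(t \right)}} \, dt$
$\log{\left(\frac{27}{32} \right)}$

Introduce a parameter $a$ in the exponent: let $I(a) = \int_{0}^{1} \frac{- t^{\frac{5}{3}} + t^{a}}{\log{\left(t \right)}} \, dt$.

Since $\dfrac{\partial}{\partial a}\,t^{a} = t^{a} \ln t$, the $\ln t$ in the denominator cancels and
$$\frac{dI}{da} = \int_{0}^{1} t^{a} \, dt = \left[\frac{t^{a+1}}{a+1}\right]_0^1 = \frac{1}{a + 1}.$$

Integrating with respect to $a$ gives $I(a) = \log{\left(\frac{3 a}{8} + \frac{3}{8} \right)} + C$.

At $a = \frac{5}{3}$ the integrand is identically $0$, so $I(\frac{5}{3}) = 0$. The closed form gives $0$, hence $C = 0$.

Setting $a = \frac{5}{4}$:
$$I = \log{\left(\frac{27}{32} \right)}.$$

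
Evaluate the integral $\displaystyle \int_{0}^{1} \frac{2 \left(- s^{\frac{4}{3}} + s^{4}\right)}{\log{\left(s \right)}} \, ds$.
$\log{\left(\frac{225}{49} \right)}$

Consider the one-parameter family: let $I(a) = \int_{0}^{1} \frac{2 \left(- s^{\frac{4}{3}} + s^{a}\right)}{\log{\left(s \right)}} \, ds$.

Since $\dfrac{\partial}{\partial a}\,s^{a} = s^{a} \ln s$, the $\ln s$ in the denominator cancels and
$$\frac{dI}{da} = \int_{0}^{1} 2 s^{a} \, ds = 2 \left[\frac{s^{a+1}}{a+1}\right]_0^1 = \frac{2}{a + 1}.$$

Integrating with respect to $a$ gives $I(a) = \log{\left(\frac{9 \left(a + 1\right)^{2}}{49} \right)} + C$.

At $a = \frac{4}{3}$ the integrand is identically $0$, so $I(\frac{4}{3}) = 0$. The closed form gives $0$, hence $C = 0$.

Setting $a = 4$:
$$I = \log{\left(\frac{225}{49} \right)}.$$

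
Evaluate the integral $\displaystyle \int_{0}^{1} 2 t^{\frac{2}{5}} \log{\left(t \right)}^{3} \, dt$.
$- \frac{7500}{2401}$

Begin with the known integral
$$J(a) = \int_{0}^{1} 2 t^{a} \, dt = \frac{2}{a + 1}.$$

Differentiating under the integral sign brings down a factor of $\ln t$:
$$\frac{dJ}{da} = \int_{0}^{1} 2 t^{a} \log{\left(t \right)} \, dt = - \frac{2}{\left(a + 1\right)^{2}}.$$

Repeating $3$ times in total — each differentiation brings down another $\ln t$ — gives
$$\frac{d^{3}J}{da^{3}} = \int_{0}^{1} 2 t^{a} \log{\left(t \right)}^{3} \, dt = - \frac{12}{\left(a + 1\right)^{4}},$$
and the integrand here is exactly the target integrand, so $I = - \frac{12}{\left(a + 1\right)^{4}}$.

Setting $a = \frac{2}{5}$:
$$I = - \frac{7500}{2401}.$$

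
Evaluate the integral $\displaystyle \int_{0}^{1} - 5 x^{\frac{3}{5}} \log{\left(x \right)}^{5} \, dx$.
$\frac{1171875}{32768}$

Consider the simpler parametrised integral
$$J(a) = \int_{0}^{1} - 5 x^{a} \, dx = - \frac{5}{a + 1}.$$

Differentiating under the integral sign brings down a factor of $\ln x$:
$$\frac{dJ}{da} = \int_{0}^{1} - 5 x^{a} \log{\left(x \right)} \, dx = \frac{5}{\left(a + 1\right)^{2}}.$$

Repeating $5$ times in total — each differentiation brings down another $\ln x$ — gives
$$\frac{d^{5}J}{da^{5}} = \int_{0}^{1} - 5 x^{a} \log{\left(x \right)}^{5} \, dx = \frac{600}{\left(a + 1\right)^{6}},$$
and the integrand here is exactly the target integrand, so $I = \frac{600}{\left(a + 1\right)^{6}}$.

Setting $a = \frac{3}{5}$:
$$I = \frac{1171875}{32768}.$$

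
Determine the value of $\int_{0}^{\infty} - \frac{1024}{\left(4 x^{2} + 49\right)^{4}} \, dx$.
$- \frac{80 \pi}{823543}$

Begin with the known result
$$J(a) = \int_{0}^{\infty} - \frac{4}{a^{2} + x^{2}} \, dx = - \frac{2 \pi}{a}.$$

Differentiating under the integral sign with respect to $a$,
$$\frac{dJ}{da} = \int_{0}^{\infty} \frac{8 a}{\left(a^{2} + x^{2}\right)^{2}} \, dx = \frac{2 \pi}{a^{2}},$$
so $\int_{0}^{\infty} - \frac{4}{\left(a^{2} + x^{2}\right)^{2}} \, dx = - \frac{\pi}{a^{3}}$.

Repeating — each differentiation of $1/(x^2+a^2)^j$ produces $-2ja/(x^2+a^2)^{j+1}$ — and dividing through by $-2ja$ at each step yields, after $3$ differentiations in total,
$$\int_{0}^{\infty} - \frac{4}{\left(a^{2} + x^{2}\right)^{4}} \, dx = - \frac{5 \pi}{8 a^{7}}.$$

Setting $a = \frac{7}{2}$:
$$I = - \frac{80 \pi}{823543}.$$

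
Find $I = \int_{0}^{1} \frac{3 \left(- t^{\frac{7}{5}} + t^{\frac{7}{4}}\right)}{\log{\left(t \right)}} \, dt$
$\log{\left(\frac{166375}{110592} \right)}$

Introduce a parameter $a$ in the exponent: let $I(a) = \int_{0}^{1} \frac{3 \left(- t^{\frac{7}{5}} + t^{a}\right)}{\log{\left(t \right)}} \, dt$.

Since $\dfrac{\partial}{\partial a}\,t^{a} = t^{a} \ln t$, the $\ln t$ in the denominator cancels and
$$\frac{dI}{da} = \int_{0}^{1} 3 t^{a} \, dt = 3 \left[\frac{t^{a+1}}{a+1}\right]_0^1 = \frac{3}{a + 1}.$$

Integrating with respect to $a$ gives $I(a) = \log{\left(\frac{125 \left(a + 1\right)^{3}}{1728} \right)} + C$.

At $a = \frac{7}{5}$ the integrand is identically $0$, so $I(\frac{7}{5}) = 0$. The closed form gives $0$, hence $C = 0$.

Setting $a = \frac{7}{4}$:
$$I = \log{\left(\frac{166375}{110592} \right)}.$$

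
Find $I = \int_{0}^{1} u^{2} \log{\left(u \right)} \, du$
$- \frac{1}{9}$

Begin with the known integral
$$J(a) = \int_{0}^{1} u^{a} \, du = \frac{1}{a + 1}.$$

Differentiating under the integral sign brings down a factor of $\ln u$:
$$\frac{dJ}{da} = \int_{0}^{1} u^{a} \log{\left(u \right)} \, du = - \frac{1}{\left(a + 1\right)^{2}}.$$

The integral on the left is $I$, so $I = - \frac{1}{\left(a + 1\right)^{2}}$.

Setting $a = 2$:
$$I = - \frac{1}{9}.$$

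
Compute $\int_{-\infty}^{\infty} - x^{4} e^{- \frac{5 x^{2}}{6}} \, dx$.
$- \frac{27 \sqrt{30} \sqrt{\pi}}{125}$

Consider the simpler parametrised integral
$$J(a) = \int_{-\infty}^{\infty} - e^{- a x^{2}} \, dx = - \frac{\sqrt{\pi}}{\sqrt{a}}.$$

Differentiating under the integral sign brings down a factor of $(-x^2)$:
$$\frac{dJ}{da} = \int_{-\infty}^{\infty} x^{2} e^{- a x^{2}} \, dx = \frac{\sqrt{\pi}}{2 a^{\frac{3}{2}}}.$$

Repeating twice in total — each differentiation brings down another $(-x^2)$ — gives
$$\frac{d^{2}J}{da^{2}} = \int_{-\infty}^{\infty} - x^{4} e^{- a x^{2}} \, dx = - \frac{3 \sqrt{\pi}}{4 a^{\frac{5}{2}}},$$
and the integrand here is exactly the target integrand, so $I = - \frac{3 \sqrt{\pi}}{4 a^{\frac{5}{2}}}$.

Setting $a = \frac{5}{6}$:
$$I = - \frac{27 \sqrt{30} \sqrt{\pi}}{125}.$$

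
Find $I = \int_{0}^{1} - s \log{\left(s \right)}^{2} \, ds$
$- \frac{1}{4}$

Consider the simpler parametrised integral
$$J(a) = \int_{0}^{1} - s^{a} \, ds = - \frac{1}{a + 1}.$$

Differentiating under the integral sign brings down a factor of $\ln s$:
$$\frac{dJ}{da} = \int_{0}^{1} - s^{a} \log{\left(s \right)} \, ds = \frac{1}{\left(a + 1\right)^{2}}.$$

Repeating twice in total — each differentiation brings down another $\ln s$ — gives
$$\frac{d^{2}J}{da^{2}} = \int_{0}^{1} - s^{a} \log{\left(s \right)}^{2} \, ds = - \frac{2}{\left(a + 1\right)^{3}},$$
and the integrand here is exactly the target integrand, so $I = - \frac{2}{\left(a + 1\right)^{3}}$.

Setting $a = 1$:
$$I = - \frac{1}{4}.$$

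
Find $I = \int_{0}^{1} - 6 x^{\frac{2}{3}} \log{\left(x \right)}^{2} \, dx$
$- \frac{324}{125}$

Consider the simpler parametrised integral
$$J(a) = \int_{0}^{1} - 6 x^{a} \, dx = - \frac{6}{a + 1}.$$

Differentiating under the integral sign brings down a factor of $\ln x$:
$$\frac{dJ}{da} = \int_{0}^{1} - 6 x^{a} \log{\left(x \right)} \, dx = \frac{6}{\left(a + 1\right)^{2}}.$$

Repeating twice in total — each differentiation brings down another $\ln x$ — gives
$$\frac{d^{2}J}{da^{2}} = \int_{0}^{1} - 6 x^{a} \log{\left(x \right)}^{2} \, dx = - \frac{12}{\left(a + 1\right)^{3}},$$
and the integrand here is exactly the target integrand, so $I = - \frac{12}{\left(a + 1\right)^{3}}$.

Setting $a = \frac{2}{3}$:
$$I = - \frac{324}{125}.$$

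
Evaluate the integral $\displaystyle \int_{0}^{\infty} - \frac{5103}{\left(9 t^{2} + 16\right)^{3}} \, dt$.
$- \frac{5103 \pi}{16384}$

Begin with the known result
$$J(a) = \int_{0}^{\infty} - \frac{7}{a^{2} + t^{2}} \, dt = - \frac{7 \pi}{2 a}.$$

Differentiating under the integral sign with respect to $a$,
$$\frac{dJ}{da} = \int_{0}^{\infty} \frac{14 a}{\left(a^{2} + t^{2}\right)^{2}} \, dt = \frac{7 \pi}{2 a^{2}},$$
so $\int_{0}^{\infty} - \frac{7}{\left(a^{2} + t^{2}\right)^{2}} \, dt = - \frac{7 \pi}{4 a^{3}}$.

Repeating — each differentiation of $1/(t^2+a^2)^j$ produces $-2ja/(t^2+a^2)^{j+1}$ — and dividing through by $-2ja$ at each step yields, after $2$ differentiations in total,
$$\int_{0}^{\infty} - \frac{7}{\left(a^{2} + t^{2}\right)^{3}} \, dt = - \frac{21 \pi}{16 a^{5}}.$$

Setting $a = \frac{4}{3}$:
$$I = - \frac{5103 \pi}{16384}.$$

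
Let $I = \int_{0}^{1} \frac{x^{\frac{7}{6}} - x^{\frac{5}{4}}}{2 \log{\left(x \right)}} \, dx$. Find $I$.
$\log{\left(\frac{\sqrt{78}}{9} \right)}$

Replace the exponent $\frac{7}{6}$ by a parameter $a$: let $I(a) = \int_{0}^{1} \frac{- x^{\frac{5}{4}} + x^{a}}{2 \log{\left(x \right)}} \, dx$.

Since $\dfrac{\partial}{\partial a}\,x^{a} = x^{a} \ln x$, the $\ln x$ in the denominator cancels and
$$\frac{dI}{da} = \int_{0}^{1} \frac{1}{2} x^{a} \, dx = \frac{1}{2} \left[\frac{x^{a+1}}{a+1}\right]_0^1 = \frac{1}{2 \left(a + 1\right)}.$$

Integrating with respect to $a$ gives $I(a) = \log{\left(\frac{2 \sqrt{a + 1}}{3} \right)} + C$.

At $a = \frac{5}{4}$ the integrand is identically $0$, so $I(\frac{5}{4}) = 0$. The closed form gives $0$, hence $C = 0$.

Setting $a = \frac{7}{6}$:
$$I = \log{\left(\frac{\sqrt{78}}{9} \right)}.$$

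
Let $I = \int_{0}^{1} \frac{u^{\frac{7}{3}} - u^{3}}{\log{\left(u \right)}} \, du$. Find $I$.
$- \log{\left(6 \right)} + \log{\left(5 \right)}$

Introduce a parameter $a$ in the exponent: let $I(a) = \int_{0}^{1} \frac{u^{\frac{7}{3}} - u^{a}}{\log{\left(u \right)}} \, du$.

Since $\dfrac{\partial}{\partial a}\,u^{a} = u^{a} \ln u$, the $\ln u$ in the denominator cancels and
$$\frac{dI}{da} = \int_{0}^{1} -1 u^{a} \, du = -1 \left[\frac{u^{a+1}}{a+1}\right]_0^1 = - \frac{1}{a + 1}.$$

Integrating with respect to $a$ gives $I(a) = - \log{\left(\frac{3 a}{10} + \frac{3}{10} \right)} + C$.

At $a = \frac{7}{3}$ the integrand is identically $0$, so $I(\frac{7}{3}) = 0$. The closed form gives $0$, hence $C = 0$.

Setting $a = 3$:
$$I = - \log{\left(6 \right)} + \log{\left(5 \right)}.$$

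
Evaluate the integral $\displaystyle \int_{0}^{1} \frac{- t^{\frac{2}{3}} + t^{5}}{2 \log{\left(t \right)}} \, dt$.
$\log{\left(\frac{3 \sqrt{10}}{5} \right)}$

Consider the one-parameter family: let $I(a) = \int_{0}^{1} \frac{t^{5} - t^{a}}{2 \log{\left(t \right)}} \, dt$.

Since $\dfrac{\partial}{\partial a}\,t^{a} = t^{a} \ln t$, the $\ln t$ in the denominator cancels and
$$\frac{dI}{da} = \int_{0}^{1} - \frac{1}{2} t^{a} \, dt = - \frac{1}{2} \left[\frac{t^{a+1}}{a+1}\right]_0^1 = - \frac{1}{2 a + 2}.$$

Integrating with respect to $a$ gives $I(a) = - \frac{\log{\left(a + 1 \right)}}{2} + \frac{\log{\left(6 \right)}}{2} + C$.

At $a = 5$ the integrand is identically $0$, so $I(5) = 0$. The closed form gives $0$, hence $C = 0$.

Setting $a = \frac{2}{3}$:
$$I = \log{\left(\frac{3 \sqrt{10}}{5} \right)}.$$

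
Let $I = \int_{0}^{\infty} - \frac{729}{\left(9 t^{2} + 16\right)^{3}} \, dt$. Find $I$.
$- \frac{729 \pi}{16384}$

Start from the standard arctangent integral
$$J(a) = \int_{0}^{\infty} - \frac{1}{a^{2} + t^{2}} \, dt = - \frac{\pi}{2 a}.$$

Differentiating under the integral sign with respect to $a$,
$$\frac{dJ}{da} = \int_{0}^{\infty} \frac{2 a}{\left(a^{2} + t^{2}\right)^{2}} \, dt = \frac{\pi}{2 a^{2}},$$
so $\int_{0}^{\infty} - \frac{1}{\left(a^{2} + t^{2}\right)^{2}} \, dt = - \frac{\pi}{4 a^{3}}$.

Repeating — each differentiation of $1/(t^2+a^2)^j$ produces $-2ja/(t^2+a^2)^{j+1}$ — and dividing through by $-2ja$ at each step yields, after $2$ differentiations in total,
$$\int_{0}^{\infty} - \frac{1}{\left(a^{2} + t^{2}\right)^{3}} \, dt = - \frac{3 \pi}{16 a^{5}}.$$

Setting $a = \frac{4}{3}$:
$$I = - \frac{729 \pi}{16384}.$$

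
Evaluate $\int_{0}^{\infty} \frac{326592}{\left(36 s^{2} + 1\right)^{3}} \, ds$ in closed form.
$10206 \pi$

Begin with the known result
$$J(a) = \int_{0}^{\infty} \frac{7}{a^{2} + s^{2}} \, ds = \frac{7 \pi}{2 a}.$$

Differentiating under the integral sign with respect to $a$,
$$\frac{dJ}{da} = \int_{0}^{\infty} - \frac{14 a}{\left(a^{2} + s^{2}\right)^{2}} \, ds = - \frac{7 \pi}{2 a^{2}},$$
so $\int_{0}^{\infty} \frac{7}{\left(a^{2} + s^{2}\right)^{2}} \, ds = \frac{7 \pi}{4 a^{3}}$.

Repeating — each differentiation of $1/(s^2+a^2)^j$ produces $-2ja/(s^2+a^2)^{j+1}$ — and dividing through by $-2ja$ at each step yields, after $2$ differentiations in total,
$$\int_{0}^{\infty} \frac{7}{\left(a^{2} + s^{2}\right)^{3}} \, ds = \frac{21 \pi}{16 a^{5}}.$$

Setting $a = \frac{1}{6}$:
$$I = 10206 \pi.$$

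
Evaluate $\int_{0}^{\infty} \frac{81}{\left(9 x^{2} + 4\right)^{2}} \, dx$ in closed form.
$\frac{27 \pi}{32}$

Start from the standard arctangent integral
$$J(a) = \int_{0}^{\infty} \frac{1}{a^{2} + x^{2}} \, dx = \frac{\pi}{2 a}.$$

Differentiating under the integral sign with respect to $a$,
$$\frac{dJ}{da} = \int_{0}^{\infty} - \frac{2 a}{\left(a^{2} + x^{2}\right)^{2}} \, dx = - \frac{\pi}{2 a^{2}},$$
so $\int_{0}^{\infty} \frac{1}{\left(a^{2} + x^{2}\right)^{2}} \, dx = \frac{\pi}{4 a^{3}}$.

Setting $a = \frac{2}{3}$:
$$I = \frac{27 \pi}{32}.$$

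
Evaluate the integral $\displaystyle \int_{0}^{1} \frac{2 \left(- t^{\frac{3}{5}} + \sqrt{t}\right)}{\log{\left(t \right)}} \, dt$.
$\log{\left(\frac{225}{256} \right)}$

Introduce a parameter $a$ in the exponent: let $I(a) = \int_{0}^{1} \frac{2 \left(- t^{\frac{3}{5}} + t^{a}\right)}{\log{\left(t \right)}} \, dt$.

Since $\dfrac{\partial}{\partial a}\,t^{a} = t^{a} \ln t$, the $\ln t$ in the denominator cancels and
$$\frac{dI}{da} = \int_{0}^{1} 2 t^{a} \, dt = 2 \left[\frac{t^{a+1}}{a+1}\right]_0^1 = \frac{2}{a + 1}.$$

Integrating with respect to $a$ gives $I(a) = \log{\left(\frac{25 \left(a + 1\right)^{2}}{64} \right)} + C$.

At $a = \frac{3}{5}$ the integrand is identically $0$, so $I(\frac{3}{5}) = 0$. The closed form gives $0$, hence $C = 0$.

Setting $a = \frac{1}{2}$:
$$I = \log{\left(\frac{225}{256} \right)}.$$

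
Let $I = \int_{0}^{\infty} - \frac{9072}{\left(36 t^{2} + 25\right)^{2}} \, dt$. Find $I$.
$- \frac{378 \pi}{125}$

Recall the elementary integral
$$J(a) = \int_{0}^{\infty} - \frac{7}{a^{2} + t^{2}} \, dt = - \frac{7 \pi}{2 a}.$$

Differentiating under the integral sign with respect to $a$,
$$\frac{dJ}{da} = \int_{0}^{\infty} \frac{14 a}{\left(a^{2} + t^{2}\right)^{2}} \, dt = \frac{7 \pi}{2 a^{2}},$$
so $\int_{0}^{\infty} - \frac{7}{\left(a^{2} + t^{2}\right)^{2}} \, dt = - \frac{7 \pi}{4 a^{3}}$.

Setting $a = \frac{5}{6}$:
$$I = - \frac{378 \pi}{125}.$$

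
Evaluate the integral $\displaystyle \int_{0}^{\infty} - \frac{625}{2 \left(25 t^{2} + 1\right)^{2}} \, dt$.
$- \frac{125 \pi}{8}$

Start from the standard arctangent integral
$$J(a) = \int_{0}^{\infty} - \frac{1}{2 \left(a^{2} + t^{2}\right)} \, dt = - \frac{\pi}{4 a}.$$

Differentiating under the integral sign with respect to $a$,
$$\frac{dJ}{da} = \int_{0}^{\infty} \frac{a}{\left(a^{2} + t^{2}\right)^{2}} \, dt = \frac{\pi}{4 a^{2}},$$
so $\int_{0}^{\infty} - \frac{1}{2 \left(a^{2} + t^{2}\right)^{2}} \, dt = - \frac{\pi}{8 a^{3}}$.

Setting $a = \frac{1}{5}$:
$$I = - \frac{125 \pi}{8}.$$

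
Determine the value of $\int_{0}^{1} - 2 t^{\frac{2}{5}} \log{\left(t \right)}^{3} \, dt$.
$\frac{7500}{2401}$

Start from the elementary integral
$$J(a) = \int_{0}^{1} - 2 t^{a} \, dt = - \frac{2}{a + 1}.$$

Differentiating under the integral sign brings down a factor of $\ln t$:
$$\frac{dJ}{da} = \int_{0}^{1} - 2 t^{a} \log{\left(t \right)} \, dt = \frac{2}{\left(a + 1\right)^{2}}.$$

Repeating $3$ times in total — each differentiation brings down another $\ln t$ — gives
$$\frac{d^{3}J}{da^{3}} = \int_{0}^{1} - 2 t^{a} \log{\left(t \right)}^{3} \, dt = \frac{12}{\left(a + 1\right)^{4}},$$
and the integrand here is exactly the target integrand, so $I = \frac{12}{\left(a + 1\right)^{4}}$.

Setting $a = \frac{2}{5}$:
$$I = \frac{7500}{2401}.$$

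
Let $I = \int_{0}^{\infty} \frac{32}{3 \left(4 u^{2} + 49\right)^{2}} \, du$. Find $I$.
$\frac{4 \pi}{1029}$

Begin with the known result
$$J(a) = \int_{0}^{\infty} \frac{2}{3 \left(a^{2} + u^{2}\right)} \, du = \frac{\pi}{3 a}.$$

Differentiating under the integral sign with respect to $a$,
$$\frac{dJ}{da} = \int_{0}^{\infty} - \frac{4 a}{3 \left(a^{2} + u^{2}\right)^{2}} \, du = - \frac{\pi}{3 a^{2}},$$
so $\int_{0}^{\infty} \frac{2}{3 \left(a^{2} + u^{2}\right)^{2}} \, du = \frac{\pi}{6 a^{3}}$.

Setting $a = \frac{7}{2}$:
$$I = \frac{4 \pi}{1029}.$$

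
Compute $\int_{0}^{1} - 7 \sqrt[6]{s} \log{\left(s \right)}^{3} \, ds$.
$\frac{7776}{343}$

Begin with the known integral
$$J(a) = \int_{0}^{1} - 7 s^{a} \, ds = - \frac{7}{a + 1}.$$

Differentiating under the integral sign brings down a factor of $\ln s$:
$$\frac{dJ}{da} = \int_{0}^{1} - 7 s^{a} \log{\left(s \right)} \, ds = \frac{7}{\left(a + 1\right)^{2}}.$$

Repeating $3$ times in total — each differentiation brings down another $\ln s$ — gives
$$\frac{d^{3}J}{da^{3}} = \int_{0}^{1} - 7 s^{a} \log{\left(s \right)}^{3} \, ds = \frac{42}{\left(a + 1\right)^{4}},$$
and the integrand here is exactly the target integrand, so $I = \frac{42}{\left(a + 1\right)^{4}}$.

Setting $a = \frac{1}{6}$:
$$I = \frac{7776}{343}.$$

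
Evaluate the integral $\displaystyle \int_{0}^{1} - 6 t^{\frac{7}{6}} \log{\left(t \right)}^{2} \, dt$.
$- \frac{2592}{2197}$

Start from the elementary integral
$$J(a) = \int_{0}^{1} - 6 t^{a} \, dt = - \frac{6}{a + 1}.$$

Differentiating under the integral sign brings down a factor of $\ln t$:
$$\frac{dJ}{da} = \int_{0}^{1} - 6 t^{a} \log{\left(t \right)} \, dt = \frac{6}{\left(a + 1\right)^{2}}.$$

Repeating twice in total — each differentiation brings down another $\ln t$ — gives
$$\frac{d^{2}J}{da^{2}} = \int_{0}^{1} - 6 t^{a} \log{\left(t \right)}^{2} \, dt = - \frac{12}{\left(a + 1\right)^{3}},$$
and the integrand here is exactly the target integrand, so $I = - \frac{12}{\left(a + 1\right)^{3}}$.

Setting $a = \frac{7}{6}$:
$$I = - \frac{2592}{2197}.$$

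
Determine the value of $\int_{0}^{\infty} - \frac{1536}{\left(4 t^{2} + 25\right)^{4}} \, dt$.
$- \frac{24 \pi}{15625}$

Begin with the known result
$$J(a) = \int_{0}^{\infty} - \frac{6}{a^{2} + t^{2}} \, dt = - \frac{3 \pi}{a}.$$

Differentiating under the integral sign with respect to $a$,
$$\frac{dJ}{da} = \int_{0}^{\infty} \frac{12 a}{\left(a^{2} + t^{2}\right)^{2}} \, dt = \frac{3 \pi}{a^{2}},$$
so $\int_{0}^{\infty} - \frac{6}{\left(a^{2} + t^{2}\right)^{2}} \, dt = - \frac{3 \pi}{2 a^{3}}$.

Repeating — each differentiation of $1/(t^2+a^2)^j$ produces $-2ja/(t^2+a^2)^{j+1}$ — and dividing through by $-2ja$ at each step yields, after $3$ differentiations in total,
$$\int_{0}^{\infty} - \frac{6}{\left(a^{2} + t^{2}\right)^{4}} \, dt = - \frac{15 \pi}{16 a^{7}}.$$

Setting $a = \frac{5}{2}$:
$$I = - \frac{24 \pi}{15625}.$$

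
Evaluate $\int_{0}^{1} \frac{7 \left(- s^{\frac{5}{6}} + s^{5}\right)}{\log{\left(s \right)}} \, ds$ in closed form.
$\log{\left(\frac{78364164096}{19487171} \right)}$

Replace the exponent $5$ by a parameter $a$: let $I(a) = \int_{0}^{1} \frac{7 \left(- s^{\frac{5}{6}} + s^{a}\right)}{\log{\left(s \right)}} \, ds$.

Since $\dfrac{\partial}{\partial a}\,s^{a} = s^{a} \ln s$, the $\ln s$ in the denominator cancels and
$$\frac{dI}{da} = \int_{0}^{1} 7 s^{a} \, ds = 7 \left[\frac{s^{a+1}}{a+1}\right]_0^1 = \frac{7}{a + 1}.$$

Integrating with respect to $a$ gives $I(a) = \log{\left(\frac{279936 \left(a + 1\right)^{7}}{19487171} \right)} + C$.

At $a = \frac{5}{6}$ the integrand is identically $0$, so $I(\frac{5}{6}) = 0$. The closed form gives $0$, hence $C = 0$.

Setting $a = 5$:
$$I = \log{\left(\frac{78364164096}{19487171} \right)}.$$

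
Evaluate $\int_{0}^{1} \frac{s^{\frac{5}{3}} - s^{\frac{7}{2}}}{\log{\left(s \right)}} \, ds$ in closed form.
$\log{\left(\frac{16}{27} \right)}$

Replace the exponent $\frac{5}{3}$ by a parameter $a$: let $I(a) = \int_{0}^{1} \frac{- s^{\frac{7}{2}} + s^{a}}{\log{\left(s \right)}} \, ds$.

Since $\dfrac{\partial}{\partial a}\,s^{a} = s^{a} \ln s$, the $\ln s$ in the denominator cancels and
$$\frac{dI}{da} = \int_{0}^{1} s^{a} \, ds = \left[\frac{s^{a+1}}{a+1}\right]_0^1 = \frac{1}{a + 1}.$$

Integrating with respect to $a$ gives $I(a) = \log{\left(\frac{2 a}{9} + \frac{2}{9} \right)} + C$.

At $a = \frac{7}{2}$ the integrand is identically $0$, so $I(\frac{7}{2}) = 0$. The closed form gives $0$, hence $C = 0$.

Setting $a = \frac{5}{3}$:
$$I = \log{\left(\frac{16}{27} \right)}.$$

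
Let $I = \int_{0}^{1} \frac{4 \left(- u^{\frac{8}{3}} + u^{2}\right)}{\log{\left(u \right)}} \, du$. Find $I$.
$\log{\left(\frac{6561}{14641} \right)}$

Replace the exponent $2$ by a parameter $a$: let $I(a) = \int_{0}^{1} \frac{4 \left(- u^{\frac{8}{3}} + u^{a}\right)}{\log{\left(u \right)}} \, du$.

Since $\dfrac{\partial}{\partial a}\,u^{a} = u^{a} \ln u$, the $\ln u$ in the denominator cancels and
$$\frac{dI}{da} = \int_{0}^{1} 4 u^{a} \, du = 4 \left[\frac{u^{a+1}}{a+1}\right]_0^1 = \frac{4}{a + 1}.$$

Integrating with respect to $a$ gives $I(a) = \log{\left(\frac{81 \left(a + 1\right)^{4}}{14641} \right)} + C$.

At $a = \frac{8}{3}$ the integrand is identically $0$, so $I(\frac{8}{3}) = 0$. The closed form gives $0$, hence $C = 0$.

Setting $a = 2$:
$$I = \log{\left(\frac{6561}{14641} \right)}.$$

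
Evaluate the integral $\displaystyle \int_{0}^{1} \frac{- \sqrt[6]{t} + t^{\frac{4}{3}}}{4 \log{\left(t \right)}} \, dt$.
$\frac{\log{\left(2 \right)}}{4}$

Replace the exponent $\frac{4}{3}$ by a parameter $a$: let $I(a) = \int_{0}^{1} \frac{- \sqrt[6]{t} + t^{a}}{4 \log{\left(t \right)}} \, dt$.

Since $\dfrac{\partial}{\partial a}\,t^{a} = t^{a} \ln t$, the $\ln t$ in the denominator cancels and
$$\frac{dI}{da} = \int_{0}^{1} \frac{1}{4} t^{a} \, dt = \frac{1}{4} \left[\frac{t^{a+1}}{a+1}\right]_0^1 = \frac{1}{4 \left(a + 1\right)}.$$

Integrating with respect to $a$ gives $I(a) = \frac{\log{\left(a + 1 \right)}}{4} - \frac{\log{\left(7 \right)}}{4} + \frac{\log{\left(6 \right)}}{4} + C$.

At $a = \frac{1}{6}$ the integrand is identically $0$, so $I(\frac{1}{6}) = 0$. The closed form gives $0$, hence $C = 0$.

Setting $a = \frac{4}{3}$:
$$I = \frac{\log{\left(2 \right)}}{4}.$$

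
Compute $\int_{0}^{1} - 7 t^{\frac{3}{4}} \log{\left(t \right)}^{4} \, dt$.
$- \frac{24576}{2401}$

Start from the elementary integral
$$J(a) = \int_{0}^{1} - 7 t^{a} \, dt = - \frac{7}{a + 1}.$$

Differentiating under the integral sign brings down a factor of $\ln t$:
$$\frac{dJ}{da} = \int_{0}^{1} - 7 t^{a} \log{\left(t \right)} \, dt = \frac{7}{\left(a + 1\right)^{2}}.$$

Repeating $4$ times in total — each differentiation brings down another $\ln t$ — gives
$$\frac{d^{4}J}{da^{4}} = \int_{0}^{1} - 7 t^{a} \log{\left(t \right)}^{4} \, dt = - \frac{168}{\left(a + 1\right)^{5}},$$
and the integrand here is exactly the target integrand, so $I = - \frac{168}{\left(a + 1\right)^{5}}$.

Setting $a = \frac{3}{4}$:
$$I = - \frac{24576}{2401}.$$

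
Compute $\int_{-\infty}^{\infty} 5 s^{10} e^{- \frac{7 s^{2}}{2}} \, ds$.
$\frac{675 \sqrt{14} \sqrt{\pi}}{16807}$

Consider the simpler parametrised integral
$$J(a) = \int_{-\infty}^{\infty} 5 e^{- a s^{2}} \, ds = \frac{5 \sqrt{\pi}}{\sqrt{a}}.$$

Differentiating under the integral sign brings down a factor of $(-s^2)$:
$$\frac{dJ}{da} = \int_{-\infty}^{\infty} - 5 s^{2} e^{- a s^{2}} \, ds = - \frac{5 \sqrt{\pi}}{2 a^{\frac{3}{2}}}.$$

Repeating $5$ times in total — each differentiation brings down another $(-s^2)$ — gives
$$\frac{d^{5}J}{da^{5}} = \int_{-\infty}^{\infty} - 5 s^{10} e^{- a s^{2}} \, ds = - \frac{4725 \sqrt{\pi}}{32 a^{\frac{11}{2}}},$$
and the integrand here is $(-1)^{5}$ times the target integrand, so $I = (-1)^{5}\,\frac{d^{5}J}{da^{5}} = \frac{4725 \sqrt{\pi}}{32 a^{\frac{11}{2}}}$.

Setting $a = \frac{7}{2}$:
$$I = \frac{675 \sqrt{14} \sqrt{\pi}}{16807}.$$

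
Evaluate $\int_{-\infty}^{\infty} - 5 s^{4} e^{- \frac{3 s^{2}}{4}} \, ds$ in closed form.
$- \frac{40 \sqrt{3} \sqrt{\pi}}{9}$

Consider the simpler parametrised integral
$$J(a) = \int_{-\infty}^{\infty} - 5 e^{- a s^{2}} \, ds = - \frac{5 \sqrt{\pi}}{\sqrt{a}}.$$

Differentiating under the integral sign brings down a factor of $(-s^2)$:
$$\frac{dJ}{da} = \int_{-\infty}^{\infty} 5 s^{2} e^{- a s^{2}} \, ds = \frac{5 \sqrt{\pi}}{2 a^{\frac{3}{2}}}.$$

Repeating twice in total — each differentiation brings down another $(-s^2)$ — gives
$$\frac{d^{2}J}{da^{2}} = \int_{-\infty}^{\infty} - 5 s^{4} e^{- a s^{2}} \, ds = - \frac{15 \sqrt{\pi}}{4 a^{\frac{5}{2}}},$$
and the integrand here is exactly the target integrand, so $I = - \frac{15 \sqrt{\pi}}{4 a^{\frac{5}{2}}}$.

Setting $a = \frac{3}{4}$:
$$I = - \frac{40 \sqrt{3} \sqrt{\pi}}{9}.$$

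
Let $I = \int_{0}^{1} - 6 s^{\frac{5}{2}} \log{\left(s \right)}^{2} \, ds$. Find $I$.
$- \frac{96}{343}$

Begin with the known integral
$$J(a) = \int_{0}^{1} - 6 s^{a} \, ds = - \frac{6}{a + 1}.$$

Differentiating under the integral sign brings down a factor of $\ln s$:
$$\frac{dJ}{da} = \int_{0}^{1} - 6 s^{a} \log{\left(s \right)} \, ds = \frac{6}{\left(a + 1\right)^{2}}.$$

Repeating twice in total — each differentiation brings down another $\ln s$ — gives
$$\frac{d^{2}J}{da^{2}} = \int_{0}^{1} - 6 s^{a} \log{\left(s \right)}^{2} \, ds = - \frac{12}{\left(a + 1\right)^{3}},$$
and the integrand here is exactly the target integrand, so $I = - \frac{12}{\left(a + 1\right)^{3}}$.

Setting $a = \frac{5}{2}$:
$$I = - \frac{96}{343}.$$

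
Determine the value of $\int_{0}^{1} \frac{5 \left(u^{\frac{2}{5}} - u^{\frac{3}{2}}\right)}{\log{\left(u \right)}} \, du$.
$- \log{\left(\frac{9765625}{537824} \right)}$

Introduce a parameter $a$ in the exponent: let $I(a) = \int_{0}^{1} \frac{5 \left(u^{\frac{2}{5}} - u^{a}\right)}{\log{\left(u \right)}} \, du$.

Since $\dfrac{\partial}{\partial a}\,u^{a} = u^{a} \ln u$, the $\ln u$ in the denominator cancels and
$$\frac{dI}{da} = \int_{0}^{1} -5 u^{a} \, du = -5 \left[\frac{u^{a+1}}{a+1}\right]_0^1 = - \frac{5}{a + 1}.$$

Integrating with respect to $a$ gives $I(a) = - \log{\left(\frac{3125 \left(a + 1\right)^{5}}{16807} \right)} + C$.

At $a = \frac{2}{5}$ the integrand is identically $0$, so $I(\frac{2}{5}) = 0$. The closed form gives $0$, hence $C = 0$.

Setting $a = \frac{3}{2}$:
$$I = - \log{\left(\frac{9765625}{537824} \right)}.$$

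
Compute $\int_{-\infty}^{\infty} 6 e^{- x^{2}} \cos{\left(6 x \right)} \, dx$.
$\frac{6 \sqrt{\pi}}{e^{9}}$

Let $b$ denote the cosine frequency and define $I(b) = \int_{-\infty}^{\infty} 6 e^{- x^{2}} \cos{\left(b x \right)} \, dx$.

Differentiating under the integral sign,
$$I'(b) = \int_{-\infty}^{\infty} - 6 x e^{- x^{2}} \sin{\left(b x \right)} \, dx.$$

Integrate $\int_{-\infty}^{\infty} x \sin(b x)\, e^{- x^{2}}\, dx$ by parts with $u = \sin(b x)$ and $dv = x\, e^{- x^{2}}\, dx$, giving $v = - \frac{e^{- x^{2}}}{2}$. The boundary term vanishes and
$$\int_{-\infty}^{\infty} x \sin(b x)\, e^{- x^{2}}\, dx = \frac{b}{2} \int_{-\infty}^{\infty} \cos(b x)\, e^{- x^{2}}\, dx,$$
so $I'(b) = - \frac{b}{2}\, I(b)$.

This is a separable first-order ODE; solving with the initial condition $I(0) = \int_{-\infty}^{\infty} 6 e^{- x^{2}}\,dx = 6 \sqrt{\pi}$ gives
$$I(b) = 6 \sqrt{\pi} e^{- \frac{b^{2}}{4}}.$$

Setting $b = 6$:
$$I = \frac{6 \sqrt{\pi}}{e^{9}}.$$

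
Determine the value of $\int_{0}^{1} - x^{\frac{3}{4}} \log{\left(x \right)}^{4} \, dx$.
$- \frac{24576}{16807}$

Consider the simpler parametrised integral
$$J(a) = \int_{0}^{1} - x^{a} \, dx = - \frac{1}{a + 1}.$$

Differentiating under the integral sign brings down a factor of $\ln x$:
$$\frac{dJ}{da} = \int_{0}^{1} - x^{a} \log{\left(x \right)} \, dx = \frac{1}{\left(a + 1\right)^{2}}.$$

Repeating $4$ times in total — each differentiation brings down another $\ln x$ — gives
$$\frac{d^{4}J}{da^{4}} = \int_{0}^{1} - x^{a} \log{\left(x \right)}^{4} \, dx = - \frac{24}{\left(a + 1\right)^{5}},$$
and the integrand here is exactly the target integrand, so $I = - \frac{24}{\left(a + 1\right)^{5}}$.

Setting $a = \frac{3}{4}$:
$$I = - \frac{24576}{16807}.$$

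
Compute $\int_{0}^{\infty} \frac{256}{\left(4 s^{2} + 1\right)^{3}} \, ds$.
$24 \pi$

Recall the elementary integral
$$J(a) = \int_{0}^{\infty} \frac{4}{a^{2} + s^{2}} \, ds = \frac{2 \pi}{a}.$$

Differentiating under the integral sign with respect to $a$,
$$\frac{dJ}{da} = \int_{0}^{\infty} - \frac{8 a}{\left(a^{2} + s^{2}\right)^{2}} \, ds = - \frac{2 \pi}{a^{2}},$$
so $\int_{0}^{\infty} \frac{4}{\left(a^{2} + s^{2}\right)^{2}} \, ds = \frac{\pi}{a^{3}}$.

Repeating — each differentiation of $1/(s^2+a^2)^j$ produces $-2ja/(s^2+a^2)^{j+1}$ — and dividing through by $-2ja$ at each step yields, after $2$ differentiations in total,
$$\int_{0}^{\infty} \frac{4}{\left(a^{2} + s^{2}\right)^{3}} \, ds = \frac{3 \pi}{4 a^{5}}.$$

Setting $a = \frac{1}{2}$:
$$I = 24 \pi.$$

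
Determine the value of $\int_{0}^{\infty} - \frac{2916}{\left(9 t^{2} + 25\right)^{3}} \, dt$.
$- \frac{729 \pi}{12500}$

Recall the elementary integral
$$J(a) = \int_{0}^{\infty} - \frac{4}{a^{2} + t^{2}} \, dt = - \frac{2 \pi}{a}.$$

Differentiating under the integral sign with respect to $a$,
$$\frac{dJ}{da} = \int_{0}^{\infty} \frac{8 a}{\left(a^{2} + t^{2}\right)^{2}} \, dt = \frac{2 \pi}{a^{2}},$$
so $\int_{0}^{\infty} - \frac{4}{\left(a^{2} + t^{2}\right)^{2}} \, dt = - \frac{\pi}{a^{3}}$.

Repeating — each differentiation of $1/(t^2+a^2)^j$ produces $-2ja/(t^2+a^2)^{j+1}$ — and dividing through by $-2ja$ at each step yields, after $2$ differentiations in total,
$$\int_{0}^{\infty} - \frac{4}{\left(a^{2} + t^{2}\right)^{3}} \, dt = - \frac{3 \pi}{4 a^{5}}.$$

Setting $a = \frac{5}{3}$:
$$I = - \frac{729 \pi}{12500}.$$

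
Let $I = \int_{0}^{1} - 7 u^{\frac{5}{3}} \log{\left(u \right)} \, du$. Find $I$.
$\frac{63}{64}$

Consider the simpler parametrised integral
$$J(a) = \int_{0}^{1} - 7 u^{a} \, du = - \frac{7}{a + 1}.$$

Differentiating under the integral sign brings down a factor of $\ln u$:
$$\frac{dJ}{da} = \int_{0}^{1} - 7 u^{a} \log{\left(u \right)} \, du = \frac{7}{\left(a + 1\right)^{2}}.$$

The integral on the left is $I$, so $I = \frac{7}{\left(a + 1\right)^{2}}$.

Setting $a = \frac{5}{3}$:
$$I = \frac{63}{64}.$$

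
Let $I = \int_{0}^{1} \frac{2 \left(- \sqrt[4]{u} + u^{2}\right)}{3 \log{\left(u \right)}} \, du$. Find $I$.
$\log{\left(\frac{2 \sqrt[3]{90}}{5} \right)}$

Consider the one-parameter family: let $I(a) = \int_{0}^{1} \frac{2 \left(u^{2} - u^{a}\right)}{3 \log{\left(u \right)}} \, du$.

Since $\dfrac{\partial}{\partial a}\,u^{a} = u^{a} \ln u$, the $\ln u$ in the denominator cancels and
$$\frac{dI}{da} = \int_{0}^{1} - \frac{2}{3} u^{a} \, du = - \frac{2}{3} \left[\frac{u^{a+1}}{a+1}\right]_0^1 = - \frac{2}{3 a + 3}.$$

Integrating with respect to $a$ gives $I(a) = - \frac{2 \log{\left(a + 1 \right)}}{3} + \frac{2 \log{\left(3 \right)}}{3} + C$.

At $a = 2$ the integrand is identically $0$, so $I(2) = 0$. The closed form gives $0$, hence $C = 0$.

Setting $a = \frac{1}{4}$:
$$I = \log{\left(\frac{2 \sqrt[3]{90}}{5} \right)}.$$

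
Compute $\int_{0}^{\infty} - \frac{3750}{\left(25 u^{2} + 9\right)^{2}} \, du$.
$- \frac{125 \pi}{18}$

Recall the elementary integral
$$J(a) = \int_{0}^{\infty} - \frac{6}{a^{2} + u^{2}} \, du = - \frac{3 \pi}{a}.$$

Differentiating under the integral sign with respect to $a$,
$$\frac{dJ}{da} = \int_{0}^{\infty} \frac{12 a}{\left(a^{2} + u^{2}\right)^{2}} \, du = \frac{3 \pi}{a^{2}},$$
so $\int_{0}^{\infty} - \frac{6}{\left(a^{2} + u^{2}\right)^{2}} \, du = - \frac{3 \pi}{2 a^{3}}$.

Setting $a = \frac{3}{5}$:
$$I = - \frac{125 \pi}{18}.$$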